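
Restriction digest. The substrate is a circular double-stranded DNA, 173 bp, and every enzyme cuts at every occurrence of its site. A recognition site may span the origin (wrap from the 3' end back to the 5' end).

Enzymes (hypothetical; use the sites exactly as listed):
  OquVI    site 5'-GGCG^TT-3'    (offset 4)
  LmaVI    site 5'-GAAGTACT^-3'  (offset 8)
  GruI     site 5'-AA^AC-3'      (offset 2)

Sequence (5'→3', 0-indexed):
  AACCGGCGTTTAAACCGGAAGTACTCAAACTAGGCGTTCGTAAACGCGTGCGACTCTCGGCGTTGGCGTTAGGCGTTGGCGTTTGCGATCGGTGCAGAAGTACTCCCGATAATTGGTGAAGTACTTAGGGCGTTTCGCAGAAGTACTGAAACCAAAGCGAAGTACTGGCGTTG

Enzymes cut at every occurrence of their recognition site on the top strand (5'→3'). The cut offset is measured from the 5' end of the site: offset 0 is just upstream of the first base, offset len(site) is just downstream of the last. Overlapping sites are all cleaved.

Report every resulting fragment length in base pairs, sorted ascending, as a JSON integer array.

Site scan:
  OquVI (GGCGTT, off=4): starts [4, 32, 58, 64, 71, 77, 128, 166] → cuts [8, 36, 62, 68, 75, 81, 132, 170]
  LmaVI (GAAGTACT, off=8): starts [17, 96, 117, 139, 158] → cuts [25, 104, 125, 147, 166]
  GruI (AAAC, off=2): starts [11, 26, 41, 148] → cuts [13, 28, 43, 150]

All cut coordinates (distinct, sorted): [8, 13, 25, 28, 36, 43, 62, 68, 75, 81, 104, 125, 132, 147, 150, 166, 170]

Fragment lengths:
  8→13: 5 bp
  13→25: 12 bp
  25→28: 3 bp
  28→36: 8 bp
  36→43: 7 bp
  43→62: 19 bp
  62→68: 6 bp
  68→75: 7 bp
  75→81: 6 bp
  81→104: 23 bp
  104→125: 21 bp
  125→132: 7 bp
  132→147: 15 bp
  147→150: 3 bp
  150→166: 16 bp
  166→170: 4 bp
  170→8 (wrap): 173-170+8 = 11 bp

[3,3,4,5,6,6,7,7,7,8,11,12,15,16,19,21,23]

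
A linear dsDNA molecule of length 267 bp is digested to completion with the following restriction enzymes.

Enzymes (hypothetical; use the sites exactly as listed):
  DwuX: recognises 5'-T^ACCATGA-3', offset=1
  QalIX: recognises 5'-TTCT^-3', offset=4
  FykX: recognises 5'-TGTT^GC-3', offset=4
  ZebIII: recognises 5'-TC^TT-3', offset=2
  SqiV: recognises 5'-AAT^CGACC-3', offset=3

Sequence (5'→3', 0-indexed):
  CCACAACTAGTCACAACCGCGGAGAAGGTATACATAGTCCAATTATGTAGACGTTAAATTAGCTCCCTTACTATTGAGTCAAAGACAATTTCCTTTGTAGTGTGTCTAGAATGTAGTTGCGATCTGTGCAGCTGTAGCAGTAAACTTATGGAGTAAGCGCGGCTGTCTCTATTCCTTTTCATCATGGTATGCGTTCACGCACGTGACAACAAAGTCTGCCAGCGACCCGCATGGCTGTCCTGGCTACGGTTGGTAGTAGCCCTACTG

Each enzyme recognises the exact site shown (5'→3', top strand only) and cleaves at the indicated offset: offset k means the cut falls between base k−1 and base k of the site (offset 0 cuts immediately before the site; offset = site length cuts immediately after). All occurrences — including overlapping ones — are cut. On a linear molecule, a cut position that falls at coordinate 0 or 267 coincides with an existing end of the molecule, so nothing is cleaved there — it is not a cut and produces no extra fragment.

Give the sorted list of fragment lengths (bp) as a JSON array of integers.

Scan for sites:
  DwuX (TACCATGA, off=1): no sites
  QalIX (TTCT, off=4): no sites
  FykX (TGTTGC, off=4): no sites
  ZebIII (TCTT, off=2): no sites
  SqiV (AATCGACC, off=3): no sites

Pooled cuts: ∅

Fragments:
  no cuts → one linear fragment of 267 bp

[267]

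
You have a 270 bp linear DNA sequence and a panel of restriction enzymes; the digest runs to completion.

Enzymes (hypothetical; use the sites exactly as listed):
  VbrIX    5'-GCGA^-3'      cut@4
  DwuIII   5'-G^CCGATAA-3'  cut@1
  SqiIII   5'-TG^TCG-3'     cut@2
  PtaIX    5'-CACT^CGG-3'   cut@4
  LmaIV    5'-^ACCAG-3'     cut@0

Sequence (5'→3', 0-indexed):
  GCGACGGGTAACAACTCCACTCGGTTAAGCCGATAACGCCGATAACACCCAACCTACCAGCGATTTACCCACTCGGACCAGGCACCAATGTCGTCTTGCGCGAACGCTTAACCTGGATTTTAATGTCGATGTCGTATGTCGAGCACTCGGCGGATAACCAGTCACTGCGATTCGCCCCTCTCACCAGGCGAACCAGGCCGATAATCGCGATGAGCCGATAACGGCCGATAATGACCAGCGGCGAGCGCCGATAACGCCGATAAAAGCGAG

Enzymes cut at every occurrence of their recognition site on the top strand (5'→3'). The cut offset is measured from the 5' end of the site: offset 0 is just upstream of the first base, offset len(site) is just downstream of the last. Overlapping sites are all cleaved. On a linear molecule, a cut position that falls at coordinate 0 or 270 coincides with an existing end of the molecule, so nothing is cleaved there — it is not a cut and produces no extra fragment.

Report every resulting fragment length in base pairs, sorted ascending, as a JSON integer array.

[1,3,3,4,4,6,6,7,8,8,9,9,9,9,9,9,10,10,11,12,13,13,13,14,14,17,17,22]

Site scan:
  VbrIX GCGA/4: at [0, 59, 99, 166, 187, 206, 240, 265] ⇒ [4, 63, 103, 170, 191, 210, 244, 269]
  DwuIII GCCGATAA/1: at [28, 37, 196, 213, 223, 246, 255] ⇒ [29, 38, 197, 214, 224, 247, 256]
  SqiIII TGTCG/2: at [88, 123, 129, 136] ⇒ [90, 125, 131, 138]
  PtaIX CACTCGG/4: at [17, 69, 143] ⇒ [21, 73, 147]
  LmaIV ACCAG/0: at [55, 76, 156, 182, 191, 233] ⇒ [55, 76, 156, 182, 191, 233]

All cut coordinates (distinct, sorted): [4, 21, 29, 38, 55, 63, 73, 76, 90, 103, 125, 131, 138, 147, 156, 170, 182, 191, 197, 210, 214, 224, 233, 244, 247, 256, 269]

Fragments:
  [0,4): 4 bp
  [4,21): 17 bp
  [21,29): 8 bp
  [29,38): 9 bp
  [38,55): 17 bp
  [55,63): 8 bp
  [63,73): 10 bp
  [73,76): 3 bp
  [76,90): 14 bp
  [90,103): 13 bp
  [103,125): 22 bp
  [125,131): 6 bp
  [131,138): 7 bp
  [138,147): 9 bp
  [147,156): 9 bp
  [156,170): 14 bp
  [170,182): 12 bp
  [182,191): 9 bp
  [191,197): 6 bp
  [197,210): 13 bp
  [210,214): 4 bp
  [214,224): 10 bp
  [224,233): 9 bp
  [233,244): 11 bp
  [244,247): 3 bp
  [247,256): 9 bp
  [256,269): 13 bp
  [269,270): 1 bp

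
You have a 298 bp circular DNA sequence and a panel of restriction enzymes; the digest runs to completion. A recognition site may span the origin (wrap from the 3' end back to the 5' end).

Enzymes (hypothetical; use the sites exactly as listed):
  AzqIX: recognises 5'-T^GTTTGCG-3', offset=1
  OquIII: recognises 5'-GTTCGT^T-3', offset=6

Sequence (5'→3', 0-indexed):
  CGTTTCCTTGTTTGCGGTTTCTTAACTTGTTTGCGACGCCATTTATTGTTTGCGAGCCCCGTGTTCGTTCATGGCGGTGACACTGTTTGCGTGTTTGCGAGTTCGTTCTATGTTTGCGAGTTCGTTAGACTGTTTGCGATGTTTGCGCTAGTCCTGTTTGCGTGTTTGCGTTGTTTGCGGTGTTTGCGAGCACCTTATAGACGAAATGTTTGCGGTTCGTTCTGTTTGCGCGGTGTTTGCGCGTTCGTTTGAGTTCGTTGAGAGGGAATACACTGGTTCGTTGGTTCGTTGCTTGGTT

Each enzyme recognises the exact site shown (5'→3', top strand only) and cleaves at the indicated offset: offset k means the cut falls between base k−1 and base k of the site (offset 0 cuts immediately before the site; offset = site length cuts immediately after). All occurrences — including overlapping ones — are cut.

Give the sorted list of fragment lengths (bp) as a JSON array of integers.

Scan for sites:
  AzqIX TGTTTGCG/1: at [8, 27, 46, 83, 91, 110, 130, 139, 154, 162, 171, 180, 206, 222, 233] ⇒ [9, 28, 47, 84, 92, 111, 131, 140, 155, 163, 172, 181, 207, 223, 234]
  OquIII GTTCGTT/6: at [62, 100, 119, 214, 242, 252, 275, 283, 295] ⇒ [3, 68, 106, 125, 220, 248, 258, 281, 289]

Pooled cuts: [3, 9, 28, 47, 68, 84, 92, 106, 111, 125, 131, 140, 155, 163, 172, 181, 207, 220, 223, 234, 248, 258, 281, 289]

Fragments:
  3→9: 6 bp
  9→28: 19 bp
  28→47: 19 bp
  47→68: 21 bp
  68→84: 16 bp
  84→92: 8 bp
  92→106: 14 bp
  106→111: 5 bp
  111→125: 14 bp
  125→131: 6 bp
  131→140: 9 bp
  140→155: 15 bp
  155→163: 8 bp
  163→172: 9 bp
  172→181: 9 bp
  181→207: 26 bp
  207→220: 13 bp
  220→223: 3 bp
  223→234: 11 bp
  234→248: 14 bp
  248→258: 10 bp
  258→281: 23 bp
  281→289: 8 bp
  289→3 (wrap): 298-289+3 = 12 bp

[3,5,6,6,8,8,8,9,9,9,10,11,12,13,14,14,14,15,16,19,19,21,23,26]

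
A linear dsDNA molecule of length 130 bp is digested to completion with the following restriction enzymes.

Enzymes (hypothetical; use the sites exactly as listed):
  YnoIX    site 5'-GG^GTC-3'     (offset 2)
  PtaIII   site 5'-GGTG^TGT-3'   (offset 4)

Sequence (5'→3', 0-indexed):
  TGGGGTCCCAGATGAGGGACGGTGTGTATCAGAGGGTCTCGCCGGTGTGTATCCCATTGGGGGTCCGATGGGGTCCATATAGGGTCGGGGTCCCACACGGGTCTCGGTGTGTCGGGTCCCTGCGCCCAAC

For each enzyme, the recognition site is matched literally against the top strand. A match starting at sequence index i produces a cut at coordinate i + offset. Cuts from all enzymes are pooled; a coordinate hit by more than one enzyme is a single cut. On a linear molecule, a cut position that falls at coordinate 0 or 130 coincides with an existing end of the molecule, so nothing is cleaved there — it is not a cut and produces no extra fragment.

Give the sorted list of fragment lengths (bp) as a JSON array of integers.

Site scan:
  YnoIX GGGTC/2: at [2, 33, 60, 70, 81, 87, 98, 113] ⇒ [4, 35, 62, 72, 83, 89, 100, 115]
  PtaIII GGTGTGT/4: at [20, 43, 105] ⇒ [24, 47, 109]

All cut coordinates (distinct, sorted): [4, 24, 35, 47, 62, 72, 83, 89, 100, 109, 115]

Fragment lengths:
  [0,4): 4 bp
  [4,24): 20 bp
  [24,35): 11 bp
  [35,47): 12 bp
  [47,62): 15 bp
  [62,72): 10 bp
  [72,83): 11 bp
  [83,89): 6 bp
  [89,100): 11 bp
  [100,109): 9 bp
  [109,115): 6 bp
  [115,130): 15 bp

[4,6,6,9,10,11,11,11,12,15,15,20]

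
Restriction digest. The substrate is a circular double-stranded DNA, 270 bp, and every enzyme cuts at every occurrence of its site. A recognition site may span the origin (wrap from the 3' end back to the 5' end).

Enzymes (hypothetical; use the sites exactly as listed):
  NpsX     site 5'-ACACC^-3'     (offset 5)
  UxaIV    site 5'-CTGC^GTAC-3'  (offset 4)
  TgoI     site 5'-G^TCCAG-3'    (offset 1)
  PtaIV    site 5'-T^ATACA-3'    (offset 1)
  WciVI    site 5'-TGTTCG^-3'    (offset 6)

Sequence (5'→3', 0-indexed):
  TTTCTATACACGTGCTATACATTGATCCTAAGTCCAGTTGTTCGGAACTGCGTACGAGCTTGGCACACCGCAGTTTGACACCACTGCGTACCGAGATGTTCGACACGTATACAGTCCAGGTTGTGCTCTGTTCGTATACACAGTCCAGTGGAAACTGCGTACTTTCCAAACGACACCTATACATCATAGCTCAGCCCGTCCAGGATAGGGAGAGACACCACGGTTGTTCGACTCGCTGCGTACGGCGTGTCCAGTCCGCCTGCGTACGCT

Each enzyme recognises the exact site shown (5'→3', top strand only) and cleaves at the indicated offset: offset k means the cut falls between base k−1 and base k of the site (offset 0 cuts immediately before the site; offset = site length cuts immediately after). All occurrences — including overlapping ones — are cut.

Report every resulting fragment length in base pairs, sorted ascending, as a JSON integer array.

[1,1,5,6,6,7,8,9,10,11,11,12,12,13,14,15,15,16,18,19,20,20,21]

Per-enzyme occurrences:
  NpsX (ACACC, off=5): starts [64, 77, 172, 214] → cuts [69, 82, 177, 219]
  UxaIV (CTGCGTAC, off=4): starts [47, 83, 154, 235, 259] → cuts [51, 87, 158, 239, 263]
  TgoI (GTCCAG, off=1): starts [31, 113, 142, 197, 248] → cuts [32, 114, 143, 198, 249]
  PtaIV (TATACA, off=1): starts [4, 15, 107, 134, 177] → cuts [5, 16, 108, 135, 178]
  WciVI (TGTTCG, off=6): starts [38, 96, 128, 224] → cuts [44, 102, 134, 230]

Pooled cuts: [5, 16, 32, 44, 51, 69, 82, 87, 102, 108, 114, 134, 135, 143, 158, 177, 178, 198, 219, 230, 239, 249, 263]

Fragments:
  5→16: 11 bp
  16→32: 16 bp
  32→44: 12 bp
  44→51: 7 bp
  51→69: 18 bp
  69→82: 13 bp
  82→87: 5 bp
  87→102: 15 bp
  102→108: 6 bp
  108→114: 6 bp
  114→134: 20 bp
  134→135: 1 bp
  135→143: 8 bp
  143→158: 15 bp
  158→177: 19 bp
  177→178: 1 bp
  178→198: 20 bp
  198→219: 21 bp
  219→230: 11 bp
  230→239: 9 bp
  239→249: 10 bp
  249→263: 14 bp
  263→5 (wrap): 270-263+5 = 12 bp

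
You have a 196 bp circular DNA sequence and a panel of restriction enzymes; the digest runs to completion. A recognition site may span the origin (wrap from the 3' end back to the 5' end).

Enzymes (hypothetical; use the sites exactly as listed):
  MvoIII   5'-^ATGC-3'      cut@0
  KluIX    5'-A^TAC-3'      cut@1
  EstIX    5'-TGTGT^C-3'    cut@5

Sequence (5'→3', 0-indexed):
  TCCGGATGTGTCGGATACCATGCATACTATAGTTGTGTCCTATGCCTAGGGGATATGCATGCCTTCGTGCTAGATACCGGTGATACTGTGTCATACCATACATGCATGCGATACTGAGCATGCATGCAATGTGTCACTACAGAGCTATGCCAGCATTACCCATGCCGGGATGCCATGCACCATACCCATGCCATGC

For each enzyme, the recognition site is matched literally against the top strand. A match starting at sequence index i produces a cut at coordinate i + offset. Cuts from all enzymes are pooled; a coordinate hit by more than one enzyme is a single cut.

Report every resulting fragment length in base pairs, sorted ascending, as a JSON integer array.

Scan for sites:
  MvoIII (ATGC, off=0): starts [19, 41, 54, 58, 101, 105, 119, 123, 146, 161, 169, 174, 187, 192] → cuts [19, 41, 54, 58, 101, 105, 119, 123, 146, 161, 169, 174, 187, 192]
  KluIX (ATAC, off=1): starts [14, 23, 73, 82, 92, 97, 110, 181] → cuts [15, 24, 74, 83, 93, 98, 111, 182]
  EstIX (TGTGTC, off=5): starts [6, 33, 86, 129] → cuts [11, 38, 91, 134]

All cut coordinates (distinct, sorted): [11, 15, 19, 24, 38, 41, 54, 58, 74, 83, 91, 93, 98, 101, 105, 111, 119, 123, 134, 146, 161, 169, 174, 182, 187, 192]

Fragment lengths:
  11→15: 4 bp
  15→19: 4 bp
  19→24: 5 bp
  24→38: 14 bp
  38→41: 3 bp
  41→54: 13 bp
  54→58: 4 bp
  58→74: 16 bp
  74→83: 9 bp
  83→91: 8 bp
  91→93: 2 bp
  93→98: 5 bp
  98→101: 3 bp
  101→105: 4 bp
  105→111: 6 bp
  111→119: 8 bp
  119→123: 4 bp
  123→134: 11 bp
  134→146: 12 bp
  146→161: 15 bp
  161→169: 8 bp
  169→174: 5 bp
  174→182: 8 bp
  182→187: 5 bp
  187→192: 5 bp
  192→11 (wrap): 196-192+11 = 15 bp

[2,3,3,4,4,4,4,4,5,5,5,5,5,6,8,8,8,8,9,11,12,13,14,15,15,16]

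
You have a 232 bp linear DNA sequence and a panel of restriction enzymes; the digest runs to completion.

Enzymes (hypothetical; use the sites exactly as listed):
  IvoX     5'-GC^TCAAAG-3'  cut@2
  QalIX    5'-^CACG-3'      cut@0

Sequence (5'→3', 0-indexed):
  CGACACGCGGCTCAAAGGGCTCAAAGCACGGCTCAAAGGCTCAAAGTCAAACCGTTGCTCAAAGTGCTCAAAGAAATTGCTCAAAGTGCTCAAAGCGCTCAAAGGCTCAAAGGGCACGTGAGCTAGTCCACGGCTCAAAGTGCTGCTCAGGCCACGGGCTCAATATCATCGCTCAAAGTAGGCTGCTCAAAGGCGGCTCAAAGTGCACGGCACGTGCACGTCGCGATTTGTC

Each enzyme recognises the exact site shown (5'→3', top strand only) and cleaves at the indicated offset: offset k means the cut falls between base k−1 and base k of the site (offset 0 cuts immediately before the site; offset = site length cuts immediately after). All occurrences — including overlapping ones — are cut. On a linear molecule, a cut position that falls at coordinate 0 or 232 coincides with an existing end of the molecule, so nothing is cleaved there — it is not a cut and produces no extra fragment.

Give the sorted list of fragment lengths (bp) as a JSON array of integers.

Scan for sites:
  IvoX (GCTCAAAG, off=2): starts [9, 18, 30, 38, 56, 65, 78, 87, 96, 104, 132, 170, 184, 195] → cuts [11, 20, 32, 40, 58, 67, 80, 89, 98, 106, 134, 172, 186, 197]
  QalIX (CACG, off=0): starts [3, 26, 114, 128, 152, 205, 210, 216] → cuts [3, 26, 114, 128, 152, 205, 210, 216]

Pooled cuts: [3, 11, 20, 26, 32, 40, 58, 67, 80, 89, 98, 106, 114, 128, 134, 152, 172, 186, 197, 205, 210, 216]

Fragment lengths:
  [0,3): 3 bp
  [3,11): 8 bp
  [11,20): 9 bp
  [20,26): 6 bp
  [26,32): 6 bp
  [32,40): 8 bp
  [40,58): 18 bp
  [58,67): 9 bp
  [67,80): 13 bp
  [80,89): 9 bp
  [89,98): 9 bp
  [98,106): 8 bp
  [106,114): 8 bp
  [114,128): 14 bp
  [128,134): 6 bp
  [134,152): 18 bp
  [152,172): 20 bp
  [172,186): 14 bp
  [186,197): 11 bp
  [197,205): 8 bp
  [205,210): 5 bp
  [210,216): 6 bp
  [216,232): 16 bp

[3,5,6,6,6,6,8,8,8,8,8,9,9,9,9,11,13,14,14,16,18,18,20]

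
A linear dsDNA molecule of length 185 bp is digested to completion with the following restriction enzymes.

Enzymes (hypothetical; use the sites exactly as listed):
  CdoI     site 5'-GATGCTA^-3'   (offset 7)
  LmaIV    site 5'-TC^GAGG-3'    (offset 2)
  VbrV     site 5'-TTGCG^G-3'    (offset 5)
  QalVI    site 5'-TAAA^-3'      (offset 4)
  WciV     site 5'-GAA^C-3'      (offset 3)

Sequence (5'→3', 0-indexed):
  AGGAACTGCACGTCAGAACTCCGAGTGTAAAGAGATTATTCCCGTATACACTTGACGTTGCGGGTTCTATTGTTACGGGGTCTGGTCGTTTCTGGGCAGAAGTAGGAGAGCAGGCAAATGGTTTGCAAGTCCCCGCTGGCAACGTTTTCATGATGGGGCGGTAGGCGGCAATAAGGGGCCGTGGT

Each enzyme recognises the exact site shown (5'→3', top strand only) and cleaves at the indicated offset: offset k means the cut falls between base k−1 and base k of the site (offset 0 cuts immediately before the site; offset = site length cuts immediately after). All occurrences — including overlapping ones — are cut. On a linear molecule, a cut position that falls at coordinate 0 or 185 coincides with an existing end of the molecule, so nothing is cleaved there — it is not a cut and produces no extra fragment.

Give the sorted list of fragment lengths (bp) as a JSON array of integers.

[5,13,13,31,123]

Site scan:
  CdoI (GATGCTA, off=7): no sites
  LmaIV (TCGAGG, off=2): no sites
  VbrV TTGCGG/5: at [57] ⇒ [62]
  QalVI TAAA/4: at [27] ⇒ [31]
  WciV GAAC/3: at [2, 15] ⇒ [5, 18]

Pooled cuts: [5, 18, 31, 62]

Fragments:
  [0,5): 5 bp
  [5,18): 13 bp
  [18,31): 13 bp
  [31,62): 31 bp
  [62,185): 123 bp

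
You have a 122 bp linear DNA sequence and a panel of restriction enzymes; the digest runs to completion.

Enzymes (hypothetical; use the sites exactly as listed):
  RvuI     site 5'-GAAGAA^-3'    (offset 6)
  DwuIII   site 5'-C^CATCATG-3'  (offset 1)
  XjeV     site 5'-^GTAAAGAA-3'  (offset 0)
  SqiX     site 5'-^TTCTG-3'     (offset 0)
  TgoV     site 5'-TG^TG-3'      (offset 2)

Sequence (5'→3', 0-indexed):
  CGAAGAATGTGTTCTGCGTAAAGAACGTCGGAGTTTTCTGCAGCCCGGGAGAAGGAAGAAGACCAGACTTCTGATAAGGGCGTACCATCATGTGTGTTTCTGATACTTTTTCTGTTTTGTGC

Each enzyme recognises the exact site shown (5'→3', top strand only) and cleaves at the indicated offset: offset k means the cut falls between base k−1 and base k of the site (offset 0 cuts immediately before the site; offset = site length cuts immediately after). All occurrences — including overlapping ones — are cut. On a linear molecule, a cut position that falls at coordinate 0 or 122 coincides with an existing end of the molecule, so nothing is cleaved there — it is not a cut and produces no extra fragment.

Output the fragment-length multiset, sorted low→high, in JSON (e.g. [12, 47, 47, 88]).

[2,2,2,3,3,6,7,7,8,10,12,17,18,25]

Per-enzyme occurrences:
  RvuI GAAGAA/6: at [1, 54] ⇒ [7, 60]
  DwuIII CCATCATG/1: at [84] ⇒ [85]
  XjeV GTAAAGAA/0: at [17] ⇒ [17]
  SqiX TTCTG/0: at [11, 35, 68, 97, 109] ⇒ [11, 35, 68, 97, 109]
  TgoV TGTG/2: at [7, 90, 92, 117] ⇒ [9, 92, 94, 119]

All cut coordinates (distinct, sorted): [7, 9, 11, 17, 35, 60, 68, 85, 92, 94, 97, 109, 119]

Fragment lengths:
  [0,7): 7 bp
  [7,9): 2 bp
  [9,11): 2 bp
  [11,17): 6 bp
  [17,35): 18 bp
  [35,60): 25 bp
  [60,68): 8 bp
  [68,85): 17 bp
  [85,92): 7 bp
  [92,94): 2 bp
  [94,97): 3 bp
  [97,109): 12 bp
  [109,119): 10 bp
  [119,122): 3 bp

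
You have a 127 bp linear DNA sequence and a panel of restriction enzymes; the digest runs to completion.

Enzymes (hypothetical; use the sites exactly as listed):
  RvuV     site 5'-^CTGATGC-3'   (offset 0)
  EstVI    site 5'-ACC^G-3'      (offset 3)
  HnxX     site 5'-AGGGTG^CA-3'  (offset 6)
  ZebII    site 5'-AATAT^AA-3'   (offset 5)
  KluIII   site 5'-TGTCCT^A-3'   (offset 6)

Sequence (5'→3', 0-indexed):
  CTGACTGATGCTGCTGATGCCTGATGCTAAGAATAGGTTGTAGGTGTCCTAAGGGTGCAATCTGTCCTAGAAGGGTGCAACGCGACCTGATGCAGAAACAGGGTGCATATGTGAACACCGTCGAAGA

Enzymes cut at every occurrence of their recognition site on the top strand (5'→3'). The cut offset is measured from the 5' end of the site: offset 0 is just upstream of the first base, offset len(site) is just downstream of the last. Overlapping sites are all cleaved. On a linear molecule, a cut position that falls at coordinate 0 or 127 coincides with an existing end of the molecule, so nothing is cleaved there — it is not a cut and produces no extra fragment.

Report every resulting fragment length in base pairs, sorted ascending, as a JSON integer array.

Scan for sites:
  RvuV (CTGATGC, off=0): starts [4, 13, 20, 86] → cuts [4, 13, 20, 86]
  EstVI (ACCG, off=3): starts [116] → cuts [119]
  HnxX (AGGGTGCA, off=6): starts [51, 71, 99] → cuts [57, 77, 105]
  ZebII (AATATAA, off=5): no sites
  KluIII (TGTCCTA, off=6): starts [44, 62] → cuts [50, 68]

All cut coordinates (distinct, sorted): [4, 13, 20, 50, 57, 68, 77, 86, 105, 119]

Fragment lengths:
  [0,4): 4 bp
  [4,13): 9 bp
  [13,20): 7 bp
  [20,50): 30 bp
  [50,57): 7 bp
  [57,68): 11 bp
  [68,77): 9 bp
  [77,86): 9 bp
  [86,105): 19 bp
  [105,119): 14 bp
  [119,127): 8 bp

[4,7,7,8,9,9,9,11,14,19,30]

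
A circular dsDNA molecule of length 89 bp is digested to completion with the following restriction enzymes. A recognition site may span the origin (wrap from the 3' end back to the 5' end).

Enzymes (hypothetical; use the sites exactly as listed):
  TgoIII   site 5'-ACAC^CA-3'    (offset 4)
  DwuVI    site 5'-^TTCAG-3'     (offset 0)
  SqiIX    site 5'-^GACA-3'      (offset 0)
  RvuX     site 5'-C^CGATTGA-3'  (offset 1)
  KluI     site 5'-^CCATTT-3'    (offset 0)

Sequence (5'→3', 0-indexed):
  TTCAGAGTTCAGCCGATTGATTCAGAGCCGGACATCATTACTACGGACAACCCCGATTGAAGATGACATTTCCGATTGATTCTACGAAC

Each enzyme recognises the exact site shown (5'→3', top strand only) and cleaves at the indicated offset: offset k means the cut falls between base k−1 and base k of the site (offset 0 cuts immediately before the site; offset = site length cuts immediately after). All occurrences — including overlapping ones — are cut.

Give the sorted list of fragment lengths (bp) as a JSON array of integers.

[6,7,7,8,8,10,11,15,17]

Per-enzyme occurrences:
  TgoIII (ACACCA, off=4): no sites
  DwuVI TTCAG/0: at [0, 7, 20] ⇒ [0, 7, 20]
  SqiIX GACA/0: at [30, 45, 64] ⇒ [30, 45, 64]
  RvuX CCGATTGA/1: at [12, 52, 71] ⇒ [13, 53, 72]
  KluI (CCATTT, off=0): no sites

Pooled cuts: [0, 7, 13, 20, 30, 45, 53, 64, 72]

Fragment lengths:
  0→7: 7 bp
  7→13: 6 bp
  13→20: 7 bp
  20→30: 10 bp
  30→45: 15 bp
  45→53: 8 bp
  53→64: 11 bp
  64→72: 8 bp
  72→0 (wrap): 89-72+0 = 17 bp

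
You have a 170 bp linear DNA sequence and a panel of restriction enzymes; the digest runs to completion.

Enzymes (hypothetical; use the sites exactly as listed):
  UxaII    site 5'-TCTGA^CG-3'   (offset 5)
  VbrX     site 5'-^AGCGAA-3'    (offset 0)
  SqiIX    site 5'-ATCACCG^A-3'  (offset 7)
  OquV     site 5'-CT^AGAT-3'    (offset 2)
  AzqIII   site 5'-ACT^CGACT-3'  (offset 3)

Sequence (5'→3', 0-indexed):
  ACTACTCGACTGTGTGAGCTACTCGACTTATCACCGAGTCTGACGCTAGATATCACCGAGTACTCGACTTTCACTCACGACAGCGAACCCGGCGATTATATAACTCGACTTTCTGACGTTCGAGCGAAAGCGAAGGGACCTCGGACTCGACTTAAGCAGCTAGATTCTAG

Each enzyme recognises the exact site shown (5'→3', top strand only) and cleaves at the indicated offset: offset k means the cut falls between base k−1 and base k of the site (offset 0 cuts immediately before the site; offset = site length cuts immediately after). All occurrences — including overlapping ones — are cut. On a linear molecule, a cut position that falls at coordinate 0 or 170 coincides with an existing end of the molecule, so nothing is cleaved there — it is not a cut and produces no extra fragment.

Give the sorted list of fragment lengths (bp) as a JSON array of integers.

[4,6,6,6,6,7,9,11,11,13,14,17,17,19,24]

Per-enzyme occurrences:
  UxaII (TCTGACG, off=5): starts [38, 111] → cuts [43, 116]
  VbrX (AGCGAA, off=0): starts [81, 122, 128] → cuts [81, 122, 128]
  SqiIX (ATCACCGA, off=7): starts [29, 51] → cuts [36, 58]
  OquV (CTAGAT, off=2): starts [45, 159] → cuts [47, 161]
  AzqIII (ACTCGACT, off=3): starts [3, 20, 61, 102, 144] → cuts [6, 23, 64, 105, 147]

All cut coordinates (distinct, sorted): [6, 23, 36, 43, 47, 58, 64, 81, 105, 116, 122, 128, 147, 161]

Fragments:
  [0,6): 6 bp
  [6,23): 17 bp
  [23,36): 13 bp
  [36,43): 7 bp
  [43,47): 4 bp
  [47,58): 11 bp
  [58,64): 6 bp
  [64,81): 17 bp
  [81,105): 24 bp
  [105,116): 11 bp
  [116,122): 6 bp
  [122,128): 6 bp
  [128,147): 19 bp
  [147,161): 14 bp
  [161,170): 9 bp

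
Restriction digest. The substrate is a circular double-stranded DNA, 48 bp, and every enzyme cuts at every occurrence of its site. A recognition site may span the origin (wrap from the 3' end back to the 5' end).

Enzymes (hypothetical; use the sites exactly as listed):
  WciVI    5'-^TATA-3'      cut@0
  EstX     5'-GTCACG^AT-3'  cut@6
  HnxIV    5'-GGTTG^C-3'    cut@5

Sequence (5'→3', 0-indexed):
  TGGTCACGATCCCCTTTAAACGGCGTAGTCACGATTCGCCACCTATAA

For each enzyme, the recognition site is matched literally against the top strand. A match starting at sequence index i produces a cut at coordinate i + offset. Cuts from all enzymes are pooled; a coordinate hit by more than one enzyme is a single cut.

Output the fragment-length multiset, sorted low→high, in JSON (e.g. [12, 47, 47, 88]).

[10,13,25]

Site scan:
  WciVI TATA/0: at [43] ⇒ [43]
  EstX GTCACGAT/6: at [2, 27] ⇒ [8, 33]
  HnxIV (GGTTGC, off=5): no sites

All cut coordinates (distinct, sorted): [8, 33, 43]

Fragments:
  8→33: 25 bp
  33→43: 10 bp
  43→8 (wrap): 48-43+8 = 13 bp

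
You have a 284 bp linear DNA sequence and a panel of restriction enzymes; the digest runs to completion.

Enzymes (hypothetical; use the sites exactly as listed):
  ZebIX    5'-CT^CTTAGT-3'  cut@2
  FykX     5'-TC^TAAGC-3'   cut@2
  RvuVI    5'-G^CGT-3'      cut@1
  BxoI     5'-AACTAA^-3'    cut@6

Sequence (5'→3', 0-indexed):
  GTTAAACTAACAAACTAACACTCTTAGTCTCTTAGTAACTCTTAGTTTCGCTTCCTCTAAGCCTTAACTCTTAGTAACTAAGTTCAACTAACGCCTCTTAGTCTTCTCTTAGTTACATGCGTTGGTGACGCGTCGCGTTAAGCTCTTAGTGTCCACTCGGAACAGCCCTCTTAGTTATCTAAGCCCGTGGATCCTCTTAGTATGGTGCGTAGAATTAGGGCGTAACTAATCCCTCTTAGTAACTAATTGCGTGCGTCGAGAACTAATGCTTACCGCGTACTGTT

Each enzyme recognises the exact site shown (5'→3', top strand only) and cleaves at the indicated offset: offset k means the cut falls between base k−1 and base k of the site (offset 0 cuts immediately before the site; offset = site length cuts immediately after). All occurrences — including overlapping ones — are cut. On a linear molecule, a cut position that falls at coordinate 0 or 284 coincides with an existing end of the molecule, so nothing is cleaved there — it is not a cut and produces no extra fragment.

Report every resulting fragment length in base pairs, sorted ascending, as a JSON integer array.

Scan for sites:
  ZebIX CTCTTAGT/2: at [20, 28, 38, 67, 94, 105, 142, 167, 193, 232] ⇒ [22, 30, 40, 69, 96, 107, 144, 169, 195, 234]
  FykX TCTAAGC/2: at [55, 177] ⇒ [57, 179]
  RvuVI GCGT/1: at [118, 129, 134, 206, 219, 248, 252, 274] ⇒ [119, 130, 135, 207, 220, 249, 253, 275]
  BxoI AACTAA/6: at [4, 12, 75, 85, 223, 240, 260] ⇒ [10, 18, 81, 91, 229, 246, 266]

All cut coordinates (distinct, sorted): [10, 18, 22, 30, 40, 57, 69, 81, 91, 96, 107, 119, 130, 135, 144, 169, 179, 195, 207, 220, 229, 234, 246, 249, 253, 266, 275]

Fragments:
  [0,10): 10 bp
  [10,18): 8 bp
  [18,22): 4 bp
  [22,30): 8 bp
  [30,40): 10 bp
  [40,57): 17 bp
  [57,69): 12 bp
  [69,81): 12 bp
  [81,91): 10 bp
  [91,96): 5 bp
  [96,107): 11 bp
  [107,119): 12 bp
  [119,130): 11 bp
  [130,135): 5 bp
  [135,144): 9 bp
  [144,169): 25 bp
  [169,179): 10 bp
  [179,195): 16 bp
  [195,207): 12 bp
  [207,220): 13 bp
  [220,229): 9 bp
  [229,234): 5 bp
  [234,246): 12 bp
  [246,249): 3 bp
  [249,253): 4 bp
  [253,266): 13 bp
  [266,275): 9 bp
  [275,284): 9 bp

[3,4,4,5,5,5,8,8,9,9,9,9,10,10,10,10,11,11,12,12,12,12,12,13,13,16,17,25]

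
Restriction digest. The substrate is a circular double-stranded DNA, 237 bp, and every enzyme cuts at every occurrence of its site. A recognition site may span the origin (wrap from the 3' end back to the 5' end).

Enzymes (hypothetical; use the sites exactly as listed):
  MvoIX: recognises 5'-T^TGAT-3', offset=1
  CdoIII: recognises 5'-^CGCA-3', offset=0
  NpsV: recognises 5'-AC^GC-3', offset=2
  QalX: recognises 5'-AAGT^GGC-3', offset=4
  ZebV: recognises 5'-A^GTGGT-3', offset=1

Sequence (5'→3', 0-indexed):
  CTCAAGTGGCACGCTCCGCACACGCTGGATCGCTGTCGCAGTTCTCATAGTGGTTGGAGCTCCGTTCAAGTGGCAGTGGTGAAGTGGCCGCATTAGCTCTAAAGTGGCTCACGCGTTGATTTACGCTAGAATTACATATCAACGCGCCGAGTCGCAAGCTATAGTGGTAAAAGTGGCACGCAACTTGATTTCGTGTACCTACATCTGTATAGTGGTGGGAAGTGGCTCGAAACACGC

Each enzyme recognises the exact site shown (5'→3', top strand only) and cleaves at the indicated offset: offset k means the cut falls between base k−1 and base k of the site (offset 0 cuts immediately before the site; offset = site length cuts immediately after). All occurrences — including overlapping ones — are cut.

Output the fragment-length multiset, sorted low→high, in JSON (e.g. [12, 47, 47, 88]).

Per-enzyme occurrences:
  MvoIX TTGAT/1: at [115, 184] ⇒ [116, 185]
  CdoIII CGCA/0: at [16, 36, 88, 152, 178] ⇒ [16, 36, 88, 152, 178]
  NpsV ACGC/2: at [10, 21, 110, 122, 141, 177, 233] ⇒ [12, 23, 112, 124, 143, 179, 235]
  QalX AAGTGGC/4: at [3, 67, 81, 101, 170, 219] ⇒ [7, 71, 85, 105, 174, 223]
  ZebV AGTGGT/1: at [48, 74, 162, 210] ⇒ [49, 75, 163, 211]

All cut coordinates (distinct, sorted): [7, 12, 16, 23, 36, 49, 71, 75, 85, 88, 105, 112, 116, 124, 143, 152, 163, 174, 178, 179, 185, 211, 223, 235]

Fragments:
  7→12: 5 bp
  12→16: 4 bp
  16→23: 7 bp
  23→36: 13 bp
  36→49: 13 bp
  49→71: 22 bp
  71→75: 4 bp
  75→85: 10 bp
  85→88: 3 bp
  88→105: 17 bp
  105→112: 7 bp
  112→116: 4 bp
  116→124: 8 bp
  124→143: 19 bp
  143→152: 9 bp
  152→163: 11 bp
  163→174: 11 bp
  174→178: 4 bp
  178→179: 1 bp
  179→185: 6 bp
  185→211: 26 bp
  211→223: 12 bp
  223→235: 12 bp
  235→7 (wrap): 237-235+7 = 9 bp

[1,3,4,4,4,4,5,6,7,7,8,9,9,10,11,11,12,12,13,13,17,19,22,26]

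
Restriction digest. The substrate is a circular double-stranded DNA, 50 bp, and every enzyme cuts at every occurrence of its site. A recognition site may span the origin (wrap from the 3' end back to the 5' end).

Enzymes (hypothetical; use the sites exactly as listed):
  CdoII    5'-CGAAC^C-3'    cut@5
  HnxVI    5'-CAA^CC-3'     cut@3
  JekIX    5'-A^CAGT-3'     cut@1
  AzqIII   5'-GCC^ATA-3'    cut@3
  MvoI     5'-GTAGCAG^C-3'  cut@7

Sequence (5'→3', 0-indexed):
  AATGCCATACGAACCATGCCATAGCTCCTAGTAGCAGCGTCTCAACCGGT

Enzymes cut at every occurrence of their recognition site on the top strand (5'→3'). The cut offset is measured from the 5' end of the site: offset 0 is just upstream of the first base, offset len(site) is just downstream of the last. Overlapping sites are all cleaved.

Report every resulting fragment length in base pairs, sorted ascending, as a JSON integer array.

[6,8,8,11,17]

Scan for sites:
  CdoII (CGAACC, off=5): starts [9] → cuts [14]
  HnxVI (CAACC, off=3): starts [42] → cuts [45]
  JekIX (ACAGT, off=1): no sites
  AzqIII (GCCATA, off=3): starts [3, 17] → cuts [6, 20]
  MvoI (GTAGCAGC, off=7): starts [30] → cuts [37]

All cut coordinates (distinct, sorted): [6, 14, 20, 37, 45]

Fragment lengths:
  6→14: 8 bp
  14→20: 6 bp
  20→37: 17 bp
  37→45: 8 bp
  45→6 (wrap): 50-45+6 = 11 bp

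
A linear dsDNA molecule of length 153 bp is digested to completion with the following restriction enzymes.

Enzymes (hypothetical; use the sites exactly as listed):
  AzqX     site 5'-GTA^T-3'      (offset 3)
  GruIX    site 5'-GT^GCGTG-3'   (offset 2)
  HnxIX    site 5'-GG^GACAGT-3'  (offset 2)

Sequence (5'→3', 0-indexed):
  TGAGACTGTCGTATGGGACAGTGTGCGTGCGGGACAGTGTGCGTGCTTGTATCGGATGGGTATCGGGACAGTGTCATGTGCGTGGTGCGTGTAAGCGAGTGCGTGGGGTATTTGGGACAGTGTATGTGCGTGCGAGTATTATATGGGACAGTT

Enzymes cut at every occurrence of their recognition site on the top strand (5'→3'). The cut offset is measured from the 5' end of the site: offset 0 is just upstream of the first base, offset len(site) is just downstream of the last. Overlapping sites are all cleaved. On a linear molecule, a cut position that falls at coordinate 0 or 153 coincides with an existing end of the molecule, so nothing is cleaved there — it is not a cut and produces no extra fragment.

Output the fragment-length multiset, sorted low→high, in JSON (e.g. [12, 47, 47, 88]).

[3,3,4,5,7,7,8,8,8,8,9,10,11,11,11,13,13,14]

Scan for sites:
  AzqX (GTAT, off=3): starts [10, 48, 59, 107, 121, 135] → cuts [13, 51, 62, 110, 124, 138]
  GruIX (GTGCGTG, off=2): starts [22, 38, 77, 84, 98, 125] → cuts [24, 40, 79, 86, 100, 127]
  HnxIX (GGGACAGT, off=2): starts [14, 30, 64, 113, 144] → cuts [16, 32, 66, 115, 146]

All cut coordinates (distinct, sorted): [13, 16, 24, 32, 40, 51, 62, 66, 79, 86, 100, 110, 115, 124, 127, 138, 146]

Fragment lengths:
  [0,13): 13 bp
  [13,16): 3 bp
  [16,24): 8 bp
  [24,32): 8 bp
  [32,40): 8 bp
  [40,51): 11 bp
  [51,62): 11 bp
  [62,66): 4 bp
  [66,79): 13 bp
  [79,86): 7 bp
  [86,100): 14 bp
  [100,110): 10 bp
  [110,115): 5 bp
  [115,124): 9 bp
  [124,127): 3 bp
  [127,138): 11 bp
  [138,146): 8 bp
  [146,153): 7 bp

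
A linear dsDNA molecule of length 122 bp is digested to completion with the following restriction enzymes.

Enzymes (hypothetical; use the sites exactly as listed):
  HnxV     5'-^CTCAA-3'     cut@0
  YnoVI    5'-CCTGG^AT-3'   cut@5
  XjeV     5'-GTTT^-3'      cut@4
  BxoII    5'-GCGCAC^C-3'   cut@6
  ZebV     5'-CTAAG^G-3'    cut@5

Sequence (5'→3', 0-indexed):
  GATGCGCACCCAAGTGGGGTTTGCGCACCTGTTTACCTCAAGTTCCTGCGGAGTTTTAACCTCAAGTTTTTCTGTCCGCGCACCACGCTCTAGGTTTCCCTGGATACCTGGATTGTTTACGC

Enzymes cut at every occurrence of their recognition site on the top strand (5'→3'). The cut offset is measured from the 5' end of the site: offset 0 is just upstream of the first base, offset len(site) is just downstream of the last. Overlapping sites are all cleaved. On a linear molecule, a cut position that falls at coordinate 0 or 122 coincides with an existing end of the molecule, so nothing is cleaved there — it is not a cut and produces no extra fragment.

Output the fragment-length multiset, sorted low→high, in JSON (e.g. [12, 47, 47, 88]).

Per-enzyme occurrences:
  HnxV (CTCAA, off=0): starts [36, 60] → cuts [36, 60]
  YnoVI (CCTGGAT, off=5): starts [98, 106] → cuts [103, 111]
  XjeV (GTTT, off=4): starts [18, 30, 52, 65, 93, 114] → cuts [22, 34, 56, 69, 97, 118]
  BxoII (GCGCACC, off=6): starts [3, 22, 77] → cuts [9, 28, 83]
  ZebV (CTAAGG, off=5): no sites

All cut coordinates (distinct, sorted): [9, 22, 28, 34, 36, 56, 60, 69, 83, 97, 103, 111, 118]

Fragment lengths:
  [0,9): 9 bp
  [9,22): 13 bp
  [22,28): 6 bp
  [28,34): 6 bp
  [34,36): 2 bp
  [36,56): 20 bp
  [56,60): 4 bp
  [60,69): 9 bp
  [69,83): 14 bp
  [83,97): 14 bp
  [97,103): 6 bp
  [103,111): 8 bp
  [111,118): 7 bp
  [118,122): 4 bp

[2,4,4,6,6,6,7,8,9,9,13,14,14,20]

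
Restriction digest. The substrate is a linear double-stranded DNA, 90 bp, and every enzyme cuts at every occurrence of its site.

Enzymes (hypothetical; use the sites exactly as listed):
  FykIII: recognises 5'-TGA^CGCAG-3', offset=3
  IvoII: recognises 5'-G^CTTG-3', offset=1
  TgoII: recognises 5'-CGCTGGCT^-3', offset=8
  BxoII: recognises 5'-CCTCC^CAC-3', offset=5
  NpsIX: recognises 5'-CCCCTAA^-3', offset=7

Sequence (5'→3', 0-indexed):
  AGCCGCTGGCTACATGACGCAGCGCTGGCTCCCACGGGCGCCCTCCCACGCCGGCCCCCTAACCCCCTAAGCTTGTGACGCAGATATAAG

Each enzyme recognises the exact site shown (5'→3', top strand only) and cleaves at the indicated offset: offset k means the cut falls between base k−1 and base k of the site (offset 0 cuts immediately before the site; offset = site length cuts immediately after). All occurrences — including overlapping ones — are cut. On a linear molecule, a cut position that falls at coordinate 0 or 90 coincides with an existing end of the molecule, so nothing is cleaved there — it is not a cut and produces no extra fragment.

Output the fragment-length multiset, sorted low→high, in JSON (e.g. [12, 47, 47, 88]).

Scan for sites:
  FykIII (TGACGCAG, off=3): starts [14, 75] → cuts [17, 78]
  IvoII (GCTTG, off=1): starts [70] → cuts [71]
  TgoII (CGCTGGCT, off=8): starts [3, 22] → cuts [11, 30]
  BxoII (CCTCCCAC, off=5): starts [41] → cuts [46]
  NpsIX (CCCCTAA, off=7): starts [55, 63] → cuts [62, 70]

Pooled cuts: [11, 17, 30, 46, 62, 70, 71, 78]

Fragment lengths:
  [0,11): 11 bp
  [11,17): 6 bp
  [17,30): 13 bp
  [30,46): 16 bp
  [46,62): 16 bp
  [62,70): 8 bp
  [70,71): 1 bp
  [71,78): 7 bp
  [78,90): 12 bp

[1,6,7,8,11,12,13,16,16]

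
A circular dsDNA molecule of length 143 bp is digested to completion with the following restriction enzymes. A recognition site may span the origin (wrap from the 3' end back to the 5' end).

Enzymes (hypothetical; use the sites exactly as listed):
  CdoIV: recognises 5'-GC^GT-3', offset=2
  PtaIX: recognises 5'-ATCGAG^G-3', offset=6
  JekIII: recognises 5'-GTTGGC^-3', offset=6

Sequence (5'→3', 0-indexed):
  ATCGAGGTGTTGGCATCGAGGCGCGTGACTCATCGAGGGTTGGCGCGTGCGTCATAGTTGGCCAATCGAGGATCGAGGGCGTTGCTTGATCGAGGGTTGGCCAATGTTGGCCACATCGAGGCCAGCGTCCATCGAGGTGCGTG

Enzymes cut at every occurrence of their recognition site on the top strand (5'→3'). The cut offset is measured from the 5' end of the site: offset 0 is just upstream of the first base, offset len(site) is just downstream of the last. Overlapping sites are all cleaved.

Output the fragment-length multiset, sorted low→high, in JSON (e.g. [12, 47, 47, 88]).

[2,3,4,4,4,6,6,7,7,7,8,8,9,9,10,10,12,13,14]

Site scan:
  CdoIV GCGT/2: at [22, 44, 48, 78, 124, 138] ⇒ [24, 46, 50, 80, 126, 140]
  PtaIX ATCGAGG/6: at [0, 14, 31, 64, 71, 88, 114, 130] ⇒ [6, 20, 37, 70, 77, 94, 120, 136]
  JekIII GTTGGC/6: at [8, 38, 56, 95, 105] ⇒ [14, 44, 62, 101, 111]

Pooled cuts: [6, 14, 20, 24, 37, 44, 46, 50, 62, 70, 77, 80, 94, 101, 111, 120, 126, 136, 140]

Fragment lengths:
  6→14: 8 bp
  14→20: 6 bp
  20→24: 4 bp
  24→37: 13 bp
  37→44: 7 bp
  44→46: 2 bp
  46→50: 4 bp
  50→62: 12 bp
  62→70: 8 bp
  70→77: 7 bp
  77→80: 3 bp
  80→94: 14 bp
  94→101: 7 bp
  101→111: 10 bp
  111→120: 9 bp
  120→126: 6 bp
  126→136: 10 bp
  136→140: 4 bp
  140→6 (wrap): 143-140+6 = 9 bp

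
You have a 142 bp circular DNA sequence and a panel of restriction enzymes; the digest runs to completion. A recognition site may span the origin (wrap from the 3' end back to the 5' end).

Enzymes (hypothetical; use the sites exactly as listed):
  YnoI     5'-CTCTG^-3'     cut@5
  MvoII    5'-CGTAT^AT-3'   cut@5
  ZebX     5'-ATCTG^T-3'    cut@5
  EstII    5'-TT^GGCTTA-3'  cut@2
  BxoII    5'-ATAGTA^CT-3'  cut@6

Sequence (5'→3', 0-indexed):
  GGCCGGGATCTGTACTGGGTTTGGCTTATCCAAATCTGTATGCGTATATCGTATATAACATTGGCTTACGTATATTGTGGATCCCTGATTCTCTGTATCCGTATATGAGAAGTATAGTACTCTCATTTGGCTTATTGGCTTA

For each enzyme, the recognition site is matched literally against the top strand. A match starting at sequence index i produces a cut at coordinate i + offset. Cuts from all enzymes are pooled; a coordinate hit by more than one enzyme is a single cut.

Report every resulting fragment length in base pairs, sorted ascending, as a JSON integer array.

Per-enzyme occurrences:
  YnoI CTCTG/5: at [90] ⇒ [95]
  MvoII CGTATAT/5: at [42, 49, 68, 99] ⇒ [47, 54, 73, 104]
  ZebX ATCTGT/5: at [7, 33] ⇒ [12, 38]
  EstII TTGGCTTA/2: at [20, 60, 126, 134] ⇒ [22, 62, 128, 136]
  BxoII ATAGTACT/6: at [113] ⇒ [119]

All cut coordinates (distinct, sorted): [12, 22, 38, 47, 54, 62, 73, 95, 104, 119, 128, 136]

Fragments:
  12→22: 10 bp
  22→38: 16 bp
  38→47: 9 bp
  47→54: 7 bp
  54→62: 8 bp
  62→73: 11 bp
  73→95: 22 bp
  95→104: 9 bp
  104→119: 15 bp
  119→128: 9 bp
  128→136: 8 bp
  136→12 (wrap): 142-136+12 = 18 bp

[7,8,8,9,9,9,10,11,15,16,18,22]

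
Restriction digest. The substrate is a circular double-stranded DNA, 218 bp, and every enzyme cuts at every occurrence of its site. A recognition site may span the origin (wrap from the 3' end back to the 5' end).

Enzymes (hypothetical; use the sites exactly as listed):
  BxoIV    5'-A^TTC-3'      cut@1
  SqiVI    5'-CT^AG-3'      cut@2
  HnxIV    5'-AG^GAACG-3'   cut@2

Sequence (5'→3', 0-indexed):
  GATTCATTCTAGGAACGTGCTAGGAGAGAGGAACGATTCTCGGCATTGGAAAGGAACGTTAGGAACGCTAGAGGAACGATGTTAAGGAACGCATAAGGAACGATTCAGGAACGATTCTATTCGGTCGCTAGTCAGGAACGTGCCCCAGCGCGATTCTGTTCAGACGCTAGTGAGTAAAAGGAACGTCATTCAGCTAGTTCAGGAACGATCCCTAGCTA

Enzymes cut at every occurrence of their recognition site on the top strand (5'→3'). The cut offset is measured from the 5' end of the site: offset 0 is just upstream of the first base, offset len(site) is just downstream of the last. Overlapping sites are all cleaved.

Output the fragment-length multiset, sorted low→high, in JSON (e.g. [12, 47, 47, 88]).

[2,3,4,4,4,4,5,5,6,6,6,6,7,7,7,8,9,9,9,10,11,11,12,13,15,17,18]

Per-enzyme occurrences:
  BxoIV ATTC/1: at [1, 5, 35, 102, 113, 118, 152, 187] ⇒ [2, 6, 36, 103, 114, 119, 153, 188]
  SqiVI CTAG/2: at [8, 19, 67, 127, 166, 193, 211, 215] ⇒ [10, 21, 69, 129, 168, 195, 213, 217]
  HnxIV AGGAACG/2: at [10, 28, 51, 60, 71, 84, 95, 106, 133, 178, 200] ⇒ [12, 30, 53, 62, 73, 86, 97, 108, 135, 180, 202]

All cut coordinates (distinct, sorted): [2, 6, 10, 12, 21, 30, 36, 53, 62, 69, 73, 86, 97, 103, 108, 114, 119, 129, 135, 153, 168, 180, 188, 195, 202, 213, 217]

Fragments:
  2→6: 4 bp
  6→10: 4 bp
  10→12: 2 bp
  12→21: 9 bp
  21→30: 9 bp
  30→36: 6 bp
  36→53: 17 bp
  53→62: 9 bp
  62→69: 7 bp
  69→73: 4 bp
  73→86: 13 bp
  86→97: 11 bp
  97→103: 6 bp
  103→108: 5 bp
  108→114: 6 bp
  114→119: 5 bp
  119→129: 10 bp
  129→135: 6 bp
  135→153: 18 bp
  153→168: 15 bp
  168→180: 12 bp
  180→188: 8 bp
  188→195: 7 bp
  195→202: 7 bp
  202→213: 11 bp
  213→217: 4 bp
  217→2 (wrap): 218-217+2 = 3 bp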